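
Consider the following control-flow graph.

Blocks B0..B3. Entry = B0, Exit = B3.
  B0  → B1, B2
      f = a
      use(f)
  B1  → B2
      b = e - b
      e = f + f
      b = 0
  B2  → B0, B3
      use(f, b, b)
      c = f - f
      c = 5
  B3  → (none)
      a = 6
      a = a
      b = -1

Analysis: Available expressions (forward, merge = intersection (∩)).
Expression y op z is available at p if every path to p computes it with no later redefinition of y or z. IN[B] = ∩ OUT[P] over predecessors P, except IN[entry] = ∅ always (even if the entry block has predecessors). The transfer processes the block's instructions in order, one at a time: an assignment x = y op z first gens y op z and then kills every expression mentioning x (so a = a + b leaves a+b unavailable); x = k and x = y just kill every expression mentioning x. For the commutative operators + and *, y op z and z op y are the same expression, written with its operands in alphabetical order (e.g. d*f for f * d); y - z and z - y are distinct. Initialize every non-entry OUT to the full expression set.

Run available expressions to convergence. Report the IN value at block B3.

Per-block solution:
  B0:   IN={}   OUT={}
  B1:   IN={}   OUT={f+f}
  B2:   IN={}   OUT={f-f}
  B3:   IN={f-f}   OUT={f-f}

Merge at B3: IN[B3] = OUT[B2] = {f-f}

Answer: {f-f}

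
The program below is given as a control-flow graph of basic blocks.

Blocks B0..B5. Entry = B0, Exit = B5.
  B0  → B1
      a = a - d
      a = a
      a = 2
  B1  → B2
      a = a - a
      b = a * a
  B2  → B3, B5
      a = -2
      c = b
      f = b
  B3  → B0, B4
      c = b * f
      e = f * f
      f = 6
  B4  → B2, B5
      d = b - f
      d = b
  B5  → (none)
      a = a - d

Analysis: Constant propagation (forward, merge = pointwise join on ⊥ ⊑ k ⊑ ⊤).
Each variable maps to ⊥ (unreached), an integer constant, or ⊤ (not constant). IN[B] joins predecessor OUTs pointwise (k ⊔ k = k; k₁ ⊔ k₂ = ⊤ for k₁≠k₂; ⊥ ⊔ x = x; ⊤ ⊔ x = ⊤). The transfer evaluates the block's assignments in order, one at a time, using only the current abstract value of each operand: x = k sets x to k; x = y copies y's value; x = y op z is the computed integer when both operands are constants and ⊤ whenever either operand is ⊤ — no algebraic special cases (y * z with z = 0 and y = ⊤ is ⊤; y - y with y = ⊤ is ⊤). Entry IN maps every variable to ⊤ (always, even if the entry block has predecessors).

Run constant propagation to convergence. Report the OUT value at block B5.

Answer: {a: ⊤, b: 0, c: 0, d: ⊤, e: ⊤, f: ⊤}

Derivation:
Per-block solution:
  B0:   IN=(all ⊤)   OUT={a:2; rest ⊤}
  B1:   IN={a:2; rest ⊤}   OUT={a:0, b:0; rest ⊤}
  B2:   IN={b:0; rest ⊤}   OUT={a:-2, b:0, c:0, f:0; rest ⊤}
  B3:   IN={a:-2, b:0, c:0, f:0; rest ⊤}   OUT={a:-2, b:0, c:0, e:0, f:6; rest ⊤}
  B4:   IN={a:-2, b:0, c:0, e:0, f:6; rest ⊤}   OUT={a:-2, b:0, c:0, d:0, e:0, f:6; rest ⊤}
  B5:   IN={a:-2, b:0, c:0; rest ⊤}   OUT={b:0, c:0; rest ⊤}

Merge at B5: IN[B5] = OUT[B2] ⊔ OUT[B4] = {a: -2, b: 0, c: 0, d: ⊤, e: ⊤, f: ⊤}
Applying B5's transfer function to that IN value gives OUT[B5] (row B5 above).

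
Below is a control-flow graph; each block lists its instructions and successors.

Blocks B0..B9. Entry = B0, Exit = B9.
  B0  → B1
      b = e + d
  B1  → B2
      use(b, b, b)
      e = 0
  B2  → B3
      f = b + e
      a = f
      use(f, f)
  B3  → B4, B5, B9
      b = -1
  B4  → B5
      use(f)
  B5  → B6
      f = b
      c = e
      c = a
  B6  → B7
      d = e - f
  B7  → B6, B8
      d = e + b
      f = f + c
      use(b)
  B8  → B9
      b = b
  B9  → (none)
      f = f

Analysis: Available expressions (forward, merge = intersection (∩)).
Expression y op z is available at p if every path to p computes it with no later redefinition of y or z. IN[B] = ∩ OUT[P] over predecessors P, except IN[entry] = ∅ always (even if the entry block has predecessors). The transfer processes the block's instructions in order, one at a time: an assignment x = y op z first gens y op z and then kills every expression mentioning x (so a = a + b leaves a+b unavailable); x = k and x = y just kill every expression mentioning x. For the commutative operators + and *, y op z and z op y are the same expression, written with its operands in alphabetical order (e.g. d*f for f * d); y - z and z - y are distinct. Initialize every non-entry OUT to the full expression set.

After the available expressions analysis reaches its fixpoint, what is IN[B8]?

Per-block solution:
  B0:   IN={}   OUT={d+e}
  B1:   IN={d+e}   OUT={}
  B2:   IN={}   OUT={b+e}
  B3:   IN={b+e}   OUT={}
  B4:   IN={}   OUT={}
  B5:   IN={}   OUT={}
  B6:   IN={}   OUT={e-f}
  B7:   IN={e-f}   OUT={b+e}
  B8:   IN={b+e}   OUT={}
  B9:   IN={}   OUT={}

Merge at B8: IN[B8] = OUT[B7] = {b+e}

Answer: {b+e}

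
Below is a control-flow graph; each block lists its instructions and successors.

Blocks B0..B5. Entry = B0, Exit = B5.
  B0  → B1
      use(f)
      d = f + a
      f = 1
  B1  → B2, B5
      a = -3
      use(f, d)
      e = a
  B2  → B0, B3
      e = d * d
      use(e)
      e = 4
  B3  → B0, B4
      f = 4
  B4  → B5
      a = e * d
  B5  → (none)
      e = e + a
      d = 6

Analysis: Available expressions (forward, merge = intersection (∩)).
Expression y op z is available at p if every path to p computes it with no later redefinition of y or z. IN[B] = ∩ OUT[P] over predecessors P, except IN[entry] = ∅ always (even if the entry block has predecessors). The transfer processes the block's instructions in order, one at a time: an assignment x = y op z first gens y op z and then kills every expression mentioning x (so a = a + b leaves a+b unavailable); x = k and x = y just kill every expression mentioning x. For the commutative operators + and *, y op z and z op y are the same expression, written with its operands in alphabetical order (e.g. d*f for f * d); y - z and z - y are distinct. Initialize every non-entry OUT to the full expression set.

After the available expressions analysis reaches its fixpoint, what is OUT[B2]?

Answer: {d*d}

Derivation:
Fixpoint table:
  B0:   IN={}   OUT={}
  B1:   IN={}   OUT={}
  B2:   IN={}   OUT={d*d}
  B3:   IN={d*d}   OUT={d*d}
  B4:   IN={d*d}   OUT={d*d, d*e}
  B5:   IN={}   OUT={}

Merge at B2: IN[B2] = OUT[B1] = {}
Applying B2's transfer function to that IN value gives OUT[B2] (row B2 above).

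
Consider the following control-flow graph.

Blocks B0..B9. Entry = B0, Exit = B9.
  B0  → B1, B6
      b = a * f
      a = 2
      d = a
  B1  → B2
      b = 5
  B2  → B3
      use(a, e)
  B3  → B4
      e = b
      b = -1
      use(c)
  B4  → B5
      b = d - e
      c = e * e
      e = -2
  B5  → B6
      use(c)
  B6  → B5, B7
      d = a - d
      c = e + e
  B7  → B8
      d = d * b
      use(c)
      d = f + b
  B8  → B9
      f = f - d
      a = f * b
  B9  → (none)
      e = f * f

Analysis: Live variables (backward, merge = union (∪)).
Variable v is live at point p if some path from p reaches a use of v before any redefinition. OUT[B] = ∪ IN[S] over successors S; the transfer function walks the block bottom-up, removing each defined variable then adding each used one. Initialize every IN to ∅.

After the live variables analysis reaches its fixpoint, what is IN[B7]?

Converged values:
  B0:   IN={a, c, e, f}   OUT={a, b, c, d, e, f}
  B1:   IN={a, c, d, e, f}   OUT={a, b, c, d, e, f}
  B2:   IN={a, b, c, d, e, f}   OUT={a, b, c, d, f}
  B3:   IN={a, b, c, d, f}   OUT={a, d, e, f}
  B4:   IN={a, d, e, f}   OUT={a, b, c, d, e, f}
  B5:   IN={a, b, c, d, e, f}   OUT={a, b, d, e, f}
  B6:   IN={a, b, d, e, f}   OUT={a, b, c, d, e, f}
  B7:   IN={b, c, d, f}   OUT={b, d, f}
  B8:   IN={b, d, f}   OUT={f}
  B9:   IN={f}   OUT={}

Merge at B7: OUT[B7] = IN[B8] = {b, d, f}
Applying B7's transfer function to that OUT value gives IN[B7] (row B7 above).

Answer: {b, c, d, f}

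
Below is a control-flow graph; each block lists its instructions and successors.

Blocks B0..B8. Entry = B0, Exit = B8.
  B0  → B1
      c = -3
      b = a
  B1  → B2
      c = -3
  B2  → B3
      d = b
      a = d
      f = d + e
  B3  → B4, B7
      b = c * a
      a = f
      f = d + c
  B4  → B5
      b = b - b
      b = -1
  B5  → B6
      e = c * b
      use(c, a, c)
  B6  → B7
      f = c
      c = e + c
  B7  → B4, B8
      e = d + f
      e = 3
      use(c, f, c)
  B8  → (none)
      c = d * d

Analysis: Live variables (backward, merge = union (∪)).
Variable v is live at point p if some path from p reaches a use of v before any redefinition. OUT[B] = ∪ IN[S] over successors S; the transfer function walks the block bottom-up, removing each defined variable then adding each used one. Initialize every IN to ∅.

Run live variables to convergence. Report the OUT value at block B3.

Converged values:
  B0: | IN={a, e} | OUT={b, e}
  B1: | IN={b, e} | OUT={b, c, e}
  B2: | IN={b, c, e} | OUT={a, c, d, f}
  B3: | IN={a, c, d, f} | OUT={a, b, c, d, f}
  B4: | IN={a, b, c, d} | OUT={a, b, c, d}
  B5: | IN={a, b, c, d} | OUT={a, b, c, d, e}
  B6: | IN={a, b, c, d, e} | OUT={a, b, c, d, f}
  B7: | IN={a, b, c, d, f} | OUT={a, b, c, d}
  B8: | IN={d} | OUT={}

Merge at B3: OUT[B3] = IN[B4] ⊔ IN[B7] = {a, b, c, d, f}

Answer: {a, b, c, d, f}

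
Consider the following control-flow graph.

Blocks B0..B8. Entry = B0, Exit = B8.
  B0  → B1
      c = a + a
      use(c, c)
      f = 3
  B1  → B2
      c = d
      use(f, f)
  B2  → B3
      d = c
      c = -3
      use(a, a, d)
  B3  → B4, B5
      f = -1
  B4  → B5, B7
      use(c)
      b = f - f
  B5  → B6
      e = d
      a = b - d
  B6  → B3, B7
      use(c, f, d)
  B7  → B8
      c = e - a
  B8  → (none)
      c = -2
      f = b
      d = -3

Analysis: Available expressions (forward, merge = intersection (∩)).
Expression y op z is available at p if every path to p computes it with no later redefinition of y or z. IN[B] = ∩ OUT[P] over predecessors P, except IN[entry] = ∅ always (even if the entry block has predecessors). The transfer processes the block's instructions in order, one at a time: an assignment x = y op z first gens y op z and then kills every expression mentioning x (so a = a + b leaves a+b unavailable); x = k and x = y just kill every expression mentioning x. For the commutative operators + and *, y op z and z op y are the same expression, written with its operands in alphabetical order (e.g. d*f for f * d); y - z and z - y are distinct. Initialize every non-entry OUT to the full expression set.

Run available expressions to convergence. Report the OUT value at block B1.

Answer: {a+a}

Derivation:
Per-block solution:
  B0:   IN={}   OUT={a+a}
  B1:   IN={a+a}   OUT={a+a}
  B2:   IN={a+a}   OUT={a+a}
  B3:   IN={}   OUT={}
  B4:   IN={}   OUT={f-f}
  B5:   IN={}   OUT={b-d}
  B6:   IN={b-d}   OUT={b-d}
  B7:   IN={}   OUT={e-a}
  B8:   IN={e-a}   OUT={e-a}

Merge at B1: IN[B1] = OUT[B0] = {a+a}
Applying B1's transfer function to that IN value gives OUT[B1] (row B1 above).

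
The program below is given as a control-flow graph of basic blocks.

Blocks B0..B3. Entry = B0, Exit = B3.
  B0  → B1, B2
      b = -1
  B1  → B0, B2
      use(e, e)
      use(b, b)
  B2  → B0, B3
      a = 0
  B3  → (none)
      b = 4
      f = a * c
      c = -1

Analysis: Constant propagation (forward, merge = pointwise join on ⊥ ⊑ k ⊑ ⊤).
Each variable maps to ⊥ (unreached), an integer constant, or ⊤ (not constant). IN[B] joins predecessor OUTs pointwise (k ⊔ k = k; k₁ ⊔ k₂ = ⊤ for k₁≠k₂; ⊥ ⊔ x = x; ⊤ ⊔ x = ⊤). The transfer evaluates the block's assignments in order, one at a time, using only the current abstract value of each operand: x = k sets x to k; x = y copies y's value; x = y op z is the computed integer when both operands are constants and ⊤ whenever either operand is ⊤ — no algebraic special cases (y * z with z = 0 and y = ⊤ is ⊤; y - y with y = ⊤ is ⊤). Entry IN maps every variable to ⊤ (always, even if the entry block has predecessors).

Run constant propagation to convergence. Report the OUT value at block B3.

Answer: {a: 0, b: 4, c: -1, d: ⊤, e: ⊤, f: ⊤}

Working:
Converged values:
  B0:  IN=(all ⊤)  OUT={b:-1; rest ⊤}
  B1:  IN={b:-1; rest ⊤}  OUT={b:-1; rest ⊤}
  B2:  IN={b:-1; rest ⊤}  OUT={a:0, b:-1; rest ⊤}
  B3:  IN={a:0, b:-1; rest ⊤}  OUT={a:0, b:4, c:-1; rest ⊤}

Merge at B3: IN[B3] = OUT[B2] = {a: 0, b: -1, c: ⊤, d: ⊤, e: ⊤, f: ⊤}
Applying B3's transfer function to that IN value gives OUT[B3] (row B3 above).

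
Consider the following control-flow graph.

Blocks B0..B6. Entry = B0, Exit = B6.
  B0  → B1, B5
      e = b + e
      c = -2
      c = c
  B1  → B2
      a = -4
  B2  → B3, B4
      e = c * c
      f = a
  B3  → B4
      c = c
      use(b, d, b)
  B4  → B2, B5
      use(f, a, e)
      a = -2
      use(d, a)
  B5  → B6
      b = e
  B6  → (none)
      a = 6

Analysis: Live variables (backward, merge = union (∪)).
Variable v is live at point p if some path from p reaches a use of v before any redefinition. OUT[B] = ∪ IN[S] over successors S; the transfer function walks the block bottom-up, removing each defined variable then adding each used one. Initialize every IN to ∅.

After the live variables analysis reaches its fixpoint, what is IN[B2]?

Answer: {a, b, c, d}

Trace:
Fixpoint table:
  B0: | IN={b, d, e} | OUT={b, c, d, e}
  B1: | IN={b, c, d} | OUT={a, b, c, d}
  B2: | IN={a, b, c, d} | OUT={a, b, c, d, e, f}
  B3: | IN={a, b, c, d, e, f} | OUT={a, b, c, d, e, f}
  B4: | IN={a, b, c, d, e, f} | OUT={a, b, c, d, e}
  B5: | IN={e} | OUT={}
  B6: | IN={} | OUT={}

Merge at B2: OUT[B2] = IN[B3] ⊔ IN[B4] = {a, b, c, d, e, f}
Applying B2's transfer function to that OUT value gives IN[B2] (row B2 above).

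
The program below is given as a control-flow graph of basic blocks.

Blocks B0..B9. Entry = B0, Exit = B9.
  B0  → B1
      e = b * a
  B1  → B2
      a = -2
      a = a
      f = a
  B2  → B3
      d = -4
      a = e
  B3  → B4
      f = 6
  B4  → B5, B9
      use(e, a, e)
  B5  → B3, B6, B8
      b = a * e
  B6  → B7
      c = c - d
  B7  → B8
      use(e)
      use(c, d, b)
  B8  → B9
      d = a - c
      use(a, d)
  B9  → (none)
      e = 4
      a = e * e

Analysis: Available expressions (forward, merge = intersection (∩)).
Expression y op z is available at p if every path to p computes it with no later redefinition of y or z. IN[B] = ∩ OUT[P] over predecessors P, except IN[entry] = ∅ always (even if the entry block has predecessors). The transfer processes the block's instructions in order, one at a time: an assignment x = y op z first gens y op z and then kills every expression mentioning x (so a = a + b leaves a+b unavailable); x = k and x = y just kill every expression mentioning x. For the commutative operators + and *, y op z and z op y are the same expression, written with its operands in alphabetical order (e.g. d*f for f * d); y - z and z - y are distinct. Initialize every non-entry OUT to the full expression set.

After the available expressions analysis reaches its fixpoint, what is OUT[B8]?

Per-block solution:
  B0:  IN={}  OUT={a*b}
  B1:  IN={a*b}  OUT={}
  B2:  IN={}  OUT={}
  B3:  IN={}  OUT={}
  B4:  IN={}  OUT={}
  B5:  IN={}  OUT={a*e}
  B6:  IN={a*e}  OUT={a*e}
  B7:  IN={a*e}  OUT={a*e}
  B8:  IN={a*e}  OUT={a*e, a-c}
  B9:  IN={}  OUT={e*e}

Merge at B8: IN[B8] = OUT[B5] ∩ OUT[B7] = {a*e}
Applying B8's transfer function to that IN value gives OUT[B8] (row B8 above).

Answer: {a*e, a-c}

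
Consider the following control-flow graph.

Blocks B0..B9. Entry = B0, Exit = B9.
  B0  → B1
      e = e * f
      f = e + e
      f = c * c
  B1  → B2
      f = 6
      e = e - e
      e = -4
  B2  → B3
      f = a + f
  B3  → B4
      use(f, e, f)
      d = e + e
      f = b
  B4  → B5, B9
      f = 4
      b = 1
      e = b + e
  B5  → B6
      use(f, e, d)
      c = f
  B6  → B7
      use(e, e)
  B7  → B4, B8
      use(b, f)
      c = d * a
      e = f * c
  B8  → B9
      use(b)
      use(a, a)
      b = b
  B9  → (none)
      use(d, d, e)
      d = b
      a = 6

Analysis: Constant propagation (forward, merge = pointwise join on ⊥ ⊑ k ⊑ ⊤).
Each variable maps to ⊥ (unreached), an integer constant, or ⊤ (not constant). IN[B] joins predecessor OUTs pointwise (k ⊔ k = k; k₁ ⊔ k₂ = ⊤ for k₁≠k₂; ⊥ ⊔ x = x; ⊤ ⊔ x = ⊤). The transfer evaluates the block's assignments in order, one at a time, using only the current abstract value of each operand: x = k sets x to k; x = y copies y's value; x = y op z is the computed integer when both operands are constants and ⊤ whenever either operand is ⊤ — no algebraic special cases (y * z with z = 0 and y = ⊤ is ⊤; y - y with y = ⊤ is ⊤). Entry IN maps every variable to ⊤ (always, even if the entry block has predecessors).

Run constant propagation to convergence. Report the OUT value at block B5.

Answer: {a: ⊤, b: 1, c: 4, d: -8, e: ⊤, f: 4}

Trace:
Fixpoint table:
  B0:  IN=(all ⊤)  OUT=(all ⊤)
  B1:  IN=(all ⊤)  OUT={e:-4, f:6; rest ⊤}
  B2:  IN={e:-4, f:6; rest ⊤}  OUT={e:-4; rest ⊤}
  B3:  IN={e:-4; rest ⊤}  OUT={d:-8, e:-4; rest ⊤}
  B4:  IN={d:-8; rest ⊤}  OUT={b:1, d:-8, f:4; rest ⊤}
  B5:  IN={b:1, d:-8, f:4; rest ⊤}  OUT={b:1, c:4, d:-8, f:4; rest ⊤}
  B6:  IN={b:1, c:4, d:-8, f:4; rest ⊤}  OUT={b:1, c:4, d:-8, f:4; rest ⊤}
  B7:  IN={b:1, c:4, d:-8, f:4; rest ⊤}  OUT={b:1, d:-8, f:4; rest ⊤}
  B8:  IN={b:1, d:-8, f:4; rest ⊤}  OUT={b:1, d:-8, f:4; rest ⊤}
  B9:  IN={b:1, d:-8, f:4; rest ⊤}  OUT={a:6, b:1, d:1, f:4; rest ⊤}

Merge at B5: IN[B5] = OUT[B4] = {a: ⊤, b: 1, c: ⊤, d: -8, e: ⊤, f: 4}
Applying B5's transfer function to that IN value gives OUT[B5] (row B5 above).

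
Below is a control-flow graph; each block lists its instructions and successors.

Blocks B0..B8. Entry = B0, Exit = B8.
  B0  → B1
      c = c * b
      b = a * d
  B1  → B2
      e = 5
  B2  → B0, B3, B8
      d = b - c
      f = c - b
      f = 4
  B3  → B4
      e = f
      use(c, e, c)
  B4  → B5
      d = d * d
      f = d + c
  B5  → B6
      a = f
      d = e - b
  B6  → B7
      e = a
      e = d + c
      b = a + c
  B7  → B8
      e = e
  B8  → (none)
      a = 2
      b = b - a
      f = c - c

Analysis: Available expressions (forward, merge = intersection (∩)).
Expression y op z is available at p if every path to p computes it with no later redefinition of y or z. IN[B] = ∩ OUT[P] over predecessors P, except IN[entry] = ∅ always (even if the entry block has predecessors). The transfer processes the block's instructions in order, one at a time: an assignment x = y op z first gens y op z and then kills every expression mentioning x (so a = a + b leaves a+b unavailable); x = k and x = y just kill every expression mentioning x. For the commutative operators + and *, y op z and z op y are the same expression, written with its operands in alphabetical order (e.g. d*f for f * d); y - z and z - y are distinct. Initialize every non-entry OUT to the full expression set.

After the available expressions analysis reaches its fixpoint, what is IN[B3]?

Answer: {b-c, c-b}

Derivation:
Per-block solution:
  B0:  IN={}  OUT={a*d}
  B1:  IN={a*d}  OUT={a*d}
  B2:  IN={a*d}  OUT={b-c, c-b}
  B3:  IN={b-c, c-b}  OUT={b-c, c-b}
  B4:  IN={b-c, c-b}  OUT={b-c, c+d, c-b}
  B5:  IN={b-c, c+d, c-b}  OUT={b-c, c-b, e-b}
  B6:  IN={b-c, c-b, e-b}  OUT={a+c, c+d}
  B7:  IN={a+c, c+d}  OUT={a+c, c+d}
  B8:  IN={}  OUT={c-c}

Merge at B3: IN[B3] = OUT[B2] = {b-c, c-b}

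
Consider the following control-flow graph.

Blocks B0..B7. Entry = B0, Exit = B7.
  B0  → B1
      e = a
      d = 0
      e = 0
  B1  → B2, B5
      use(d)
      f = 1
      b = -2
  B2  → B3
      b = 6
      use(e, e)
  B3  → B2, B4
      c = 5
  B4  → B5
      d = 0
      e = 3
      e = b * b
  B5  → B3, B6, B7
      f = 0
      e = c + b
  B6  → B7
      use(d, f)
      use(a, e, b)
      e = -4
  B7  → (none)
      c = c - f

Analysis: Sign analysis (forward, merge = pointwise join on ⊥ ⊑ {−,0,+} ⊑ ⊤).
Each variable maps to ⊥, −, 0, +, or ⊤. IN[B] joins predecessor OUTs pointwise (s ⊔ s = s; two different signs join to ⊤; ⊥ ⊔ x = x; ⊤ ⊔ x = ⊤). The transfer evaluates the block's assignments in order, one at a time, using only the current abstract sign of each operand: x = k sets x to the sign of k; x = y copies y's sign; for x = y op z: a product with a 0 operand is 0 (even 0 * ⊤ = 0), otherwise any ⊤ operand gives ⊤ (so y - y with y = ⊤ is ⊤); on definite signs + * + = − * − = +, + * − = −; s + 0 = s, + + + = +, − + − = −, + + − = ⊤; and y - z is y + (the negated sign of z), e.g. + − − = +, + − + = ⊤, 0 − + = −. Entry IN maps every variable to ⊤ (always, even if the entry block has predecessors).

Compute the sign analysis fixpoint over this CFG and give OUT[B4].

Answer: {a: ⊤, b: ⊤, c: +, d: 0, e: ⊤, f: ⊤}

Trace:
Converged values:
  B0:  IN=(all ⊤)  OUT={d:0, e:0; rest ⊤}
  B1:  IN={d:0, e:0; rest ⊤}  OUT={b:-, d:0, e:0, f:+; rest ⊤}
  B2:  IN={d:0; rest ⊤}  OUT={b:+, d:0; rest ⊤}
  B3:  IN={d:0; rest ⊤}  OUT={c:+, d:0; rest ⊤}
  B4:  IN={c:+, d:0; rest ⊤}  OUT={c:+, d:0; rest ⊤}
  B5:  IN={d:0; rest ⊤}  OUT={d:0, f:0; rest ⊤}
  B6:  IN={d:0, f:0; rest ⊤}  OUT={d:0, e:-, f:0; rest ⊤}
  B7:  IN={d:0, f:0; rest ⊤}  OUT={d:0, f:0; rest ⊤}

Merge at B4: IN[B4] = OUT[B3] = {a: ⊤, b: ⊤, c: +, d: 0, e: ⊤, f: ⊤}
Applying B4's transfer function to that IN value gives OUT[B4] (row B4 above).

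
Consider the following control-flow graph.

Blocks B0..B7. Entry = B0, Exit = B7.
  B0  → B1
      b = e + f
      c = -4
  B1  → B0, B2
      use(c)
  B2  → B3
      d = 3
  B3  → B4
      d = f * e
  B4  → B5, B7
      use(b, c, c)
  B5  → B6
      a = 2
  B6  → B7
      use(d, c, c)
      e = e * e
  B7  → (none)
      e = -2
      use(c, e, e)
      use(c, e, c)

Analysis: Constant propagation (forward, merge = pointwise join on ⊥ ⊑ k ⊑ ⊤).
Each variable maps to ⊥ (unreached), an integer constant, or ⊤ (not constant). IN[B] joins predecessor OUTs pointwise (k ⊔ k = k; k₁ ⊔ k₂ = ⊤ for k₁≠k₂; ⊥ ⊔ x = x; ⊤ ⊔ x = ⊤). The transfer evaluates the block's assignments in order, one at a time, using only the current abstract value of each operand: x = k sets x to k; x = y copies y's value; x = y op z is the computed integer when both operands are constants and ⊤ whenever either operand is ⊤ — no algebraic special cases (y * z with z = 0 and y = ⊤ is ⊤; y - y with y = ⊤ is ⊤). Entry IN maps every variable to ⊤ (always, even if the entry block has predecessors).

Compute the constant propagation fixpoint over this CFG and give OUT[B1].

Answer: {a: ⊤, b: ⊤, c: -4, d: ⊤, e: ⊤, f: ⊤}

Working:
Fixpoint table:
  B0: | IN=(all ⊤) | OUT={c:-4; rest ⊤}
  B1: | IN={c:-4; rest ⊤} | OUT={c:-4; rest ⊤}
  B2: | IN={c:-4; rest ⊤} | OUT={c:-4, d:3; rest ⊤}
  B3: | IN={c:-4, d:3; rest ⊤} | OUT={c:-4; rest ⊤}
  B4: | IN={c:-4; rest ⊤} | OUT={c:-4; rest ⊤}
  B5: | IN={c:-4; rest ⊤} | OUT={a:2, c:-4; rest ⊤}
  B6: | IN={a:2, c:-4; rest ⊤} | OUT={a:2, c:-4; rest ⊤}
  B7: | IN={c:-4; rest ⊤} | OUT={c:-4, e:-2; rest ⊤}

Merge at B1: IN[B1] = OUT[B0] = {a: ⊤, b: ⊤, c: -4, d: ⊤, e: ⊤, f: ⊤}
Applying B1's transfer function to that IN value gives OUT[B1] (row B1 above).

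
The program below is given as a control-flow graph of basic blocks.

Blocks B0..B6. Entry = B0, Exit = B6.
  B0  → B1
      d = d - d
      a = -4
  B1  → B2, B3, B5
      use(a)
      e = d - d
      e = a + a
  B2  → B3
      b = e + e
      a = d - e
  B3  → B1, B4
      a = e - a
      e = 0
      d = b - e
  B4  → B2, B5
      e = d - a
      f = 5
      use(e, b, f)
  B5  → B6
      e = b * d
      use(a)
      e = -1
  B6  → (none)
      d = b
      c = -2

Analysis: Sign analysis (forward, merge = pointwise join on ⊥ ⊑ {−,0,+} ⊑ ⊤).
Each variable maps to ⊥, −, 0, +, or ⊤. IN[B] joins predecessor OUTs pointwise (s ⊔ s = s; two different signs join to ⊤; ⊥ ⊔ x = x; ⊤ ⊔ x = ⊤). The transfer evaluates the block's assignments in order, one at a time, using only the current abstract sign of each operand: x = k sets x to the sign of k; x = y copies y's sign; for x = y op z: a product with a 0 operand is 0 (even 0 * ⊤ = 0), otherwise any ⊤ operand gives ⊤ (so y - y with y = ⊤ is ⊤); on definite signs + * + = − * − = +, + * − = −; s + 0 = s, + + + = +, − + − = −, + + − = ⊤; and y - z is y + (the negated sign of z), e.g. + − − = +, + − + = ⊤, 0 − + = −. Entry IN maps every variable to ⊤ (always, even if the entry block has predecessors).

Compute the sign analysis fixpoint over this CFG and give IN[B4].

Per-block solution:
  B0:   IN=(all ⊤)   OUT={a:-; rest ⊤}
  B1:   IN=(all ⊤)   OUT=(all ⊤)
  B2:   IN=(all ⊤)   OUT=(all ⊤)
  B3:   IN=(all ⊤)   OUT={e:0; rest ⊤}
  B4:   IN={e:0; rest ⊤}   OUT={f:+; rest ⊤}
  B5:   IN=(all ⊤)   OUT={e:-; rest ⊤}
  B6:   IN={e:-; rest ⊤}   OUT={c:-, e:-; rest ⊤}

Merge at B4: IN[B4] = OUT[B3] = {a: ⊤, b: ⊤, c: ⊤, d: ⊤, e: 0, f: ⊤}

Answer: {a: ⊤, b: ⊤, c: ⊤, d: ⊤, e: 0, f: ⊤}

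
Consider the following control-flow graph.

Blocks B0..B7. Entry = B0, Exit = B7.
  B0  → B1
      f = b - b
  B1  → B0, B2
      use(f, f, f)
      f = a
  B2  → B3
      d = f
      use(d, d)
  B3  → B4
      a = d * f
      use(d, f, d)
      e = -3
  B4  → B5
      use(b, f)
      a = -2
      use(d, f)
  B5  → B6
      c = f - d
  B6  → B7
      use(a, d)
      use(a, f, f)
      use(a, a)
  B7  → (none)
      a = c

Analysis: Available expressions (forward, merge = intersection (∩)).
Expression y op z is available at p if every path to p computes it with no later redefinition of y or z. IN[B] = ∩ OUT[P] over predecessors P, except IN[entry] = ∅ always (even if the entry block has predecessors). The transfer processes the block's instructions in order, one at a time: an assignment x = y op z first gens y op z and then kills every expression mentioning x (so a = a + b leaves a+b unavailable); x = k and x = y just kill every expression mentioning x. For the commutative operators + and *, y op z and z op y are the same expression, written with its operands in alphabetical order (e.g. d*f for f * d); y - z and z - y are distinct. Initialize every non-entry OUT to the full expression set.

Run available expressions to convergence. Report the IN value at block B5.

Answer: {b-b, d*f}

Working:
Fixpoint table:
  B0:  IN={}  OUT={b-b}
  B1:  IN={b-b}  OUT={b-b}
  B2:  IN={b-b}  OUT={b-b}
  B3:  IN={b-b}  OUT={b-b, d*f}
  B4:  IN={b-b, d*f}  OUT={b-b, d*f}
  B5:  IN={b-b, d*f}  OUT={b-b, d*f, f-d}
  B6:  IN={b-b, d*f, f-d}  OUT={b-b, d*f, f-d}
  B7:  IN={b-b, d*f, f-d}  OUT={b-b, d*f, f-d}

Merge at B5: IN[B5] = OUT[B4] = {b-b, d*f}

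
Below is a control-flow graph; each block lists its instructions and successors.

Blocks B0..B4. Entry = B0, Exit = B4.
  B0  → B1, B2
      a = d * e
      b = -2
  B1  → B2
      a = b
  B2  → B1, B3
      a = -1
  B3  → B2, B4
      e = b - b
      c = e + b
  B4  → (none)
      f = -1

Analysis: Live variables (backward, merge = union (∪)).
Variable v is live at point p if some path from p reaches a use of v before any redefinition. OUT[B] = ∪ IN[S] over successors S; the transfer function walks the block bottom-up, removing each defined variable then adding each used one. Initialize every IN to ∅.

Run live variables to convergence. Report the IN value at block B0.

Converged values:
  B0:   IN={d, e}   OUT={b}
  B1:   IN={b}   OUT={b}
  B2:   IN={b}   OUT={b}
  B3:   IN={b}   OUT={b}
  B4:   IN={}   OUT={}

Merge at B0: OUT[B0] = IN[B1] ⊔ IN[B2] = {b}
Applying B0's transfer function to that OUT value gives IN[B0] (row B0 above).

Answer: {d, e}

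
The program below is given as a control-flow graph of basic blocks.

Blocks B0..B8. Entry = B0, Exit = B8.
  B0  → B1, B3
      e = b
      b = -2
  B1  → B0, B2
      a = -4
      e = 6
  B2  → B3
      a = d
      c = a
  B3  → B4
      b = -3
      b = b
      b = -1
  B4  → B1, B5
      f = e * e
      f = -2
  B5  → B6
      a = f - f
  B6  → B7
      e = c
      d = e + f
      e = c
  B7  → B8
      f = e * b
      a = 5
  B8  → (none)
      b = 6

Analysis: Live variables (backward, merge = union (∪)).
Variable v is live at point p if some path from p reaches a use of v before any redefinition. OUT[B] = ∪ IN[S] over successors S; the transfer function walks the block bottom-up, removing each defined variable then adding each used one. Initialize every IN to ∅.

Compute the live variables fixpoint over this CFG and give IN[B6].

Answer: {b, c, f}

Derivation:
Fixpoint table:
  B0: | IN={b, c, d} | OUT={b, c, d, e}
  B1: | IN={b, c, d} | OUT={b, c, d, e}
  B2: | IN={d, e} | OUT={c, d, e}
  B3: | IN={c, d, e} | OUT={b, c, d, e}
  B4: | IN={b, c, d, e} | OUT={b, c, d, f}
  B5: | IN={b, c, f} | OUT={b, c, f}
  B6: | IN={b, c, f} | OUT={b, e}
  B7: | IN={b, e} | OUT={}
  B8: | IN={} | OUT={}

Merge at B6: OUT[B6] = IN[B7] = {b, e}
Applying B6's transfer function to that OUT value gives IN[B6] (row B6 above).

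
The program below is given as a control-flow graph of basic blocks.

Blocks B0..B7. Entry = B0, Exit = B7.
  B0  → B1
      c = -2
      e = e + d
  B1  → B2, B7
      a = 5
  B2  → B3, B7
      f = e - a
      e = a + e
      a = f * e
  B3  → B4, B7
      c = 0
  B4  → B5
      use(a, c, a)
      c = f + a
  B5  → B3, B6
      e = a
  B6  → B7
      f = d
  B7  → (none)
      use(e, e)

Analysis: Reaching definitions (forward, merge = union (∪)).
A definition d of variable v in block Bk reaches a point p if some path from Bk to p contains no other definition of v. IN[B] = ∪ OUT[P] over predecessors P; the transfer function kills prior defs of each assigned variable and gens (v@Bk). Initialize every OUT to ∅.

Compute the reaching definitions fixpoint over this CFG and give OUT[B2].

Answer: {a@B2, c@B0, e@B2, f@B2}

Working:
Per-block solution:
  B0:   IN={}   OUT={c@B0, e@B0}
  B1:   IN={c@B0, e@B0}   OUT={a@B1, c@B0, e@B0}
  B2:   IN={a@B1, c@B0, e@B0}   OUT={a@B2, c@B0, e@B2, f@B2}
  B3:   IN={a@B2, c@B0, c@B4, e@B2, e@B5, f@B2}   OUT={a@B2, c@B3, e@B2, e@B5, f@B2}
  B4:   IN={a@B2, c@B3, e@B2, e@B5, f@B2}   OUT={a@B2, c@B4, e@B2, e@B5, f@B2}
  B5:   IN={a@B2, c@B4, e@B2, e@B5, f@B2}   OUT={a@B2, c@B4, e@B5, f@B2}
  B6:   IN={a@B2, c@B4, e@B5, f@B2}   OUT={a@B2, c@B4, e@B5, f@B6}
  B7:   IN={a@B1, a@B2, c@B0, c@B3, c@B4, e@B0, e@B2, e@B5, f@B2, f@B6}   OUT={a@B1, a@B2, c@B0, c@B3, c@B4, e@B0, e@B2, e@B5, f@B2, f@B6}

Merge at B2: IN[B2] = OUT[B1] = {a@B1, c@B0, e@B0}
Applying B2's transfer function to that IN value gives OUT[B2] (row B2 above).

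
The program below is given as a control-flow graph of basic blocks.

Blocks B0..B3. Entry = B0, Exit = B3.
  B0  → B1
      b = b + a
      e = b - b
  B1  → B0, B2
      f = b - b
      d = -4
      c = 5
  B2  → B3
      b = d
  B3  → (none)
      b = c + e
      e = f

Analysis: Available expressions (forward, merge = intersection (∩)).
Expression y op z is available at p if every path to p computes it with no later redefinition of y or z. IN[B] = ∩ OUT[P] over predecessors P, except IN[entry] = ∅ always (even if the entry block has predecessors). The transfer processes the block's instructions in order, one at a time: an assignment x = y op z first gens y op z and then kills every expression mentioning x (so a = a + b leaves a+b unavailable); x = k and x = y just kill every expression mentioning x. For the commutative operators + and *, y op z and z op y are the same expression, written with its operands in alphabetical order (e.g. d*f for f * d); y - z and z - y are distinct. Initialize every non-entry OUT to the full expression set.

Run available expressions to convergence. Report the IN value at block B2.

Answer: {b-b}

Trace:
Per-block solution:
  B0:   IN={}   OUT={b-b}
  B1:   IN={b-b}   OUT={b-b}
  B2:   IN={b-b}   OUT={}
  B3:   IN={}   OUT={}

Merge at B2: IN[B2] = OUT[B1] = {b-b}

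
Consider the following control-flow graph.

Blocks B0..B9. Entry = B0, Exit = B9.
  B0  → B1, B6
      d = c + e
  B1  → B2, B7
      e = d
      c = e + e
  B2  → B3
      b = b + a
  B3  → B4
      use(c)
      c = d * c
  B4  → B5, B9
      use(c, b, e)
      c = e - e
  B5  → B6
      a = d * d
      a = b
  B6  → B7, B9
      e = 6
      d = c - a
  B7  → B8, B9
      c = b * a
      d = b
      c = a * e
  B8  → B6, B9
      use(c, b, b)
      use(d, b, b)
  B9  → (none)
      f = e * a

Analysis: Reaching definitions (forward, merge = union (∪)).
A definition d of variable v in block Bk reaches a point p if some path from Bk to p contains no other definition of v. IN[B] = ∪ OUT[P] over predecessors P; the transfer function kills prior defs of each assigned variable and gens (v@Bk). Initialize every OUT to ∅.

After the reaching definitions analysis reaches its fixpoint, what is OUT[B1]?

Answer: {c@B1, d@B0, e@B1}

Derivation:
Converged values:
  B0:   IN={}   OUT={d@B0}
  B1:   IN={d@B0}   OUT={c@B1, d@B0, e@B1}
  B2:   IN={c@B1, d@B0, e@B1}   OUT={b@B2, c@B1, d@B0, e@B1}
  B3:   IN={b@B2, c@B1, d@B0, e@B1}   OUT={b@B2, c@B3, d@B0, e@B1}
  B4:   IN={b@B2, c@B3, d@B0, e@B1}   OUT={b@B2, c@B4, d@B0, e@B1}
  B5:   IN={b@B2, c@B4, d@B0, e@B1}   OUT={a@B5, b@B2, c@B4, d@B0, e@B1}
  B6:   IN={a@B5, b@B2, c@B4, c@B7, d@B0, d@B7, e@B1, e@B6}   OUT={a@B5, b@B2, c@B4, c@B7, d@B6, e@B6}
  B7:   IN={a@B5, b@B2, c@B1, c@B4, c@B7, d@B0, d@B6, e@B1, e@B6}   OUT={a@B5, b@B2, c@B7, d@B7, e@B1, e@B6}
  B8:   IN={a@B5, b@B2, c@B7, d@B7, e@B1, e@B6}   OUT={a@B5, b@B2, c@B7, d@B7, e@B1, e@B6}
  B9:   IN={a@B5, b@B2, c@B4, c@B7, d@B0, d@B6, d@B7, e@B1, e@B6}   OUT={a@B5, b@B2, c@B4, c@B7, d@B0, d@B6, d@B7, e@B1, e@B6, f@B9}

Merge at B1: IN[B1] = OUT[B0] = {d@B0}
Applying B1's transfer function to that IN value gives OUT[B1] (row B1 above).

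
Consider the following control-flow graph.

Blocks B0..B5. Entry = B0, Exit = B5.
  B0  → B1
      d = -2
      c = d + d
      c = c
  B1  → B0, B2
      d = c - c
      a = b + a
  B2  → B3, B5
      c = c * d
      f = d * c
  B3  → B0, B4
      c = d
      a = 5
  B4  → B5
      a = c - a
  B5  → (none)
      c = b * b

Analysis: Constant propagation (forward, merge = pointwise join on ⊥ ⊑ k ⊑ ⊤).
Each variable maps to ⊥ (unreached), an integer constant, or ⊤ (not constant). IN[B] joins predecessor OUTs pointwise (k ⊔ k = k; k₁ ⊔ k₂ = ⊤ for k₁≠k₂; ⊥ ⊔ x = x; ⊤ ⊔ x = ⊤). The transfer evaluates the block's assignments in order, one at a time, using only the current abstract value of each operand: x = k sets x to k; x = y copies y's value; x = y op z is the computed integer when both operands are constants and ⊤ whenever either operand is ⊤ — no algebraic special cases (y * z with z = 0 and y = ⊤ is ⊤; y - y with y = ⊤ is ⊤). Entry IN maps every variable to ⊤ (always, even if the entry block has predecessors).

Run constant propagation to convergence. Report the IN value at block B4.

Answer: {a: 5, b: ⊤, c: 0, d: 0, e: ⊤, f: 0}

Trace:
Fixpoint table:
  B0:  IN=(all ⊤)  OUT={c:-4, d:-2; rest ⊤}
  B1:  IN={c:-4, d:-2; rest ⊤}  OUT={c:-4, d:0; rest ⊤}
  B2:  IN={c:-4, d:0; rest ⊤}  OUT={c:0, d:0, f:0; rest ⊤}
  B3:  IN={c:0, d:0, f:0; rest ⊤}  OUT={a:5, c:0, d:0, f:0; rest ⊤}
  B4:  IN={a:5, c:0, d:0, f:0; rest ⊤}  OUT={a:-5, c:0, d:0, f:0; rest ⊤}
  B5:  IN={c:0, d:0, f:0; rest ⊤}  OUT={d:0, f:0; rest ⊤}

Merge at B4: IN[B4] = OUT[B3] = {a: 5, b: ⊤, c: 0, d: 0, e: ⊤, f: 0}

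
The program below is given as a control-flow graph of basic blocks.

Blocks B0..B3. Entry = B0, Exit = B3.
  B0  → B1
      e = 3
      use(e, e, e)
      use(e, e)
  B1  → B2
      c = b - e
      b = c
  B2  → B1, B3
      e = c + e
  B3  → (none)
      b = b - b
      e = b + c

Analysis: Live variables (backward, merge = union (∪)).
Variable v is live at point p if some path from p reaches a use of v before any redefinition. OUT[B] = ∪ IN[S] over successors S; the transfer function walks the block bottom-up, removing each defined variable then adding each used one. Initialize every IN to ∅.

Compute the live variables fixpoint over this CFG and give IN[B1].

Answer: {b, e}

Trace:
Converged values:
  B0:   IN={b}   OUT={b, e}
  B1:   IN={b, e}   OUT={b, c, e}
  B2:   IN={b, c, e}   OUT={b, c, e}
  B3:   IN={b, c}   OUT={}

Merge at B1: OUT[B1] = IN[B2] = {b, c, e}
Applying B1's transfer function to that OUT value gives IN[B1] (row B1 above).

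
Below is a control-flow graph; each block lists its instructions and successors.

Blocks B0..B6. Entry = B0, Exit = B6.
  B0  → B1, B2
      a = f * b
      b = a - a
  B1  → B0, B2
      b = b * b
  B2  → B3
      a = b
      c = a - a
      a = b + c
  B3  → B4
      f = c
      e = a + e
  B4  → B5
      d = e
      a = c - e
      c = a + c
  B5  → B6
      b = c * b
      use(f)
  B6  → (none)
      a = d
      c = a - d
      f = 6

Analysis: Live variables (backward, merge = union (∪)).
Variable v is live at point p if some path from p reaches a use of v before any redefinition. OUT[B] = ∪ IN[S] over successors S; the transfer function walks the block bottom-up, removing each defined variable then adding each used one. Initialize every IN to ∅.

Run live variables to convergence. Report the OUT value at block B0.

Answer: {b, e, f}

Trace:
Per-block solution:
  B0:   IN={b, e, f}   OUT={b, e, f}
  B1:   IN={b, e, f}   OUT={b, e, f}
  B2:   IN={b, e}   OUT={a, b, c, e}
  B3:   IN={a, b, c, e}   OUT={b, c, e, f}
  B4:   IN={b, c, e, f}   OUT={b, c, d, f}
  B5:   IN={b, c, d, f}   OUT={d}
  B6:   IN={d}   OUT={}

Merge at B0: OUT[B0] = IN[B1] ⊔ IN[B2] = {b, e, f}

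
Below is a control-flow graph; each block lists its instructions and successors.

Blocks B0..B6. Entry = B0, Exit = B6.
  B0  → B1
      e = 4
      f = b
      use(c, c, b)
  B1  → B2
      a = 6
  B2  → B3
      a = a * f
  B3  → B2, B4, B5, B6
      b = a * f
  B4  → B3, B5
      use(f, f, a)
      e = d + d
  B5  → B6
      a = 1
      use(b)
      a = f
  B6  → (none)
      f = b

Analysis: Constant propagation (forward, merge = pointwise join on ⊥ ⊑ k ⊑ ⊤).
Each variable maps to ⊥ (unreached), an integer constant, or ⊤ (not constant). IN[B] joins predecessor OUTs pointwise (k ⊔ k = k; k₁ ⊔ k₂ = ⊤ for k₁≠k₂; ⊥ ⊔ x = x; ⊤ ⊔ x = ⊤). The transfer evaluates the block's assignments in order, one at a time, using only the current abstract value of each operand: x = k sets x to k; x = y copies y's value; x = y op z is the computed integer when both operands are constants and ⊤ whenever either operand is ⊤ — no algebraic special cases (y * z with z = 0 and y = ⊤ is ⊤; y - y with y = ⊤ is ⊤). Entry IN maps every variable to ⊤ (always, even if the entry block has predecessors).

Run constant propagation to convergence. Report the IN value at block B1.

Answer: {a: ⊤, b: ⊤, c: ⊤, d: ⊤, e: 4, f: ⊤}

Derivation:
Converged values:
  B0: | IN=(all ⊤) | OUT={e:4; rest ⊤}
  B1: | IN={e:4; rest ⊤} | OUT={a:6, e:4; rest ⊤}
  B2: | IN=(all ⊤) | OUT=(all ⊤)
  B3: | IN=(all ⊤) | OUT=(all ⊤)
  B4: | IN=(all ⊤) | OUT=(all ⊤)
  B5: | IN=(all ⊤) | OUT=(all ⊤)
  B6: | IN=(all ⊤) | OUT=(all ⊤)

Merge at B1: IN[B1] = OUT[B0] = {a: ⊤, b: ⊤, c: ⊤, d: ⊤, e: 4, f: ⊤}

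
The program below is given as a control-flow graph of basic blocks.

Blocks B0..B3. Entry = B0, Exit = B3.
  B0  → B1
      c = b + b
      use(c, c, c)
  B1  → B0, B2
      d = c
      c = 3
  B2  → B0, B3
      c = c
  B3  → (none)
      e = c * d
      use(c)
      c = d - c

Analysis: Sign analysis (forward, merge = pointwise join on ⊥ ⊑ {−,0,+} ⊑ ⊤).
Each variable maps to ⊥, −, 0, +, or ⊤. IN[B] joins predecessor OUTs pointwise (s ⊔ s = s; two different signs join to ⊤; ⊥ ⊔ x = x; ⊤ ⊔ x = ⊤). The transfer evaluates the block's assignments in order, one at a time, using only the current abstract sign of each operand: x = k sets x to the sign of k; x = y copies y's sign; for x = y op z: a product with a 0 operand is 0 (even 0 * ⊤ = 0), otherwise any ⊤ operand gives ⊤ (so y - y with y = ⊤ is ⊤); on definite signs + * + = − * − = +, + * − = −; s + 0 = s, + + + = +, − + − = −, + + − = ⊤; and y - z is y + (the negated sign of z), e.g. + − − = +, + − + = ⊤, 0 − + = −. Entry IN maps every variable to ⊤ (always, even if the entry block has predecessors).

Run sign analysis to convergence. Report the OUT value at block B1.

Answer: {a: ⊤, b: ⊤, c: +, d: ⊤, e: ⊤, f: ⊤}

Working:
Per-block solution:
  B0:   IN=(all ⊤)   OUT=(all ⊤)
  B1:   IN=(all ⊤)   OUT={c:+; rest ⊤}
  B2:   IN={c:+; rest ⊤}   OUT={c:+; rest ⊤}
  B3:   IN={c:+; rest ⊤}   OUT=(all ⊤)

Merge at B1: IN[B1] = OUT[B0] = {a: ⊤, b: ⊤, c: ⊤, d: ⊤, e: ⊤, f: ⊤}
Applying B1's transfer function to that IN value gives OUT[B1] (row B1 above).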